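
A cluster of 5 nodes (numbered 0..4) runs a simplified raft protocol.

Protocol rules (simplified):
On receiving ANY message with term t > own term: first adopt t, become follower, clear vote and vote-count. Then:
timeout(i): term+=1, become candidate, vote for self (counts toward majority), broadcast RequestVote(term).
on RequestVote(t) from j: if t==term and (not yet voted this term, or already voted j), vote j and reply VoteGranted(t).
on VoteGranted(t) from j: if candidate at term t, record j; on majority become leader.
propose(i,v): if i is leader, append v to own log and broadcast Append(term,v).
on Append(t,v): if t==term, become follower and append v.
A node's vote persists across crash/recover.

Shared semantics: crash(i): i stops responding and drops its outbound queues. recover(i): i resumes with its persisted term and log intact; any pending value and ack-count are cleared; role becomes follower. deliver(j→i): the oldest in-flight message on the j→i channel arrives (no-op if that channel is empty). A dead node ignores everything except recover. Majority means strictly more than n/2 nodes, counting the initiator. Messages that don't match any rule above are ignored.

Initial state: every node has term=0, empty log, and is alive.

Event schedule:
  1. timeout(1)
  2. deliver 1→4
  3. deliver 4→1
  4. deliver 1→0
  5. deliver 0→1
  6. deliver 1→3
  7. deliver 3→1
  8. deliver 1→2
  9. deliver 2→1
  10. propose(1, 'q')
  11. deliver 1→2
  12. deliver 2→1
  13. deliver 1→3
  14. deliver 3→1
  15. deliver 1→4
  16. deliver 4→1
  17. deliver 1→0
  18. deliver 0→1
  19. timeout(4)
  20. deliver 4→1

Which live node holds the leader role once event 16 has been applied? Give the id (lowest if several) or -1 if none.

1

e1 timeout(1): 1[cand,t=1,-]
e2 deliver 1→4: 4[foll,t=1,-]
e3 deliver 4→1: ·
e4 deliver 1→0: 0[foll,t=1,-]
e5 deliver 0→1: 1[lead,t=1,-]
e6 deliver 1→3: 3[foll,t=1,-]
e7 deliver 3→1: ·
e8 deliver 1→2: 2[foll,t=1,-]
e9 deliver 2→1: ·
e10 propose(1,'q'): 1[lead,t=1,q]
e11 deliver 1→2: 2[foll,t=1,q]
e12 deliver 2→1: ·
e13 deliver 1→3: 3[foll,t=1,q]
e14 deliver 3→1: ·
e15 deliver 1→4: 4[foll,t=1,q]
e16 deliver 4→1: ·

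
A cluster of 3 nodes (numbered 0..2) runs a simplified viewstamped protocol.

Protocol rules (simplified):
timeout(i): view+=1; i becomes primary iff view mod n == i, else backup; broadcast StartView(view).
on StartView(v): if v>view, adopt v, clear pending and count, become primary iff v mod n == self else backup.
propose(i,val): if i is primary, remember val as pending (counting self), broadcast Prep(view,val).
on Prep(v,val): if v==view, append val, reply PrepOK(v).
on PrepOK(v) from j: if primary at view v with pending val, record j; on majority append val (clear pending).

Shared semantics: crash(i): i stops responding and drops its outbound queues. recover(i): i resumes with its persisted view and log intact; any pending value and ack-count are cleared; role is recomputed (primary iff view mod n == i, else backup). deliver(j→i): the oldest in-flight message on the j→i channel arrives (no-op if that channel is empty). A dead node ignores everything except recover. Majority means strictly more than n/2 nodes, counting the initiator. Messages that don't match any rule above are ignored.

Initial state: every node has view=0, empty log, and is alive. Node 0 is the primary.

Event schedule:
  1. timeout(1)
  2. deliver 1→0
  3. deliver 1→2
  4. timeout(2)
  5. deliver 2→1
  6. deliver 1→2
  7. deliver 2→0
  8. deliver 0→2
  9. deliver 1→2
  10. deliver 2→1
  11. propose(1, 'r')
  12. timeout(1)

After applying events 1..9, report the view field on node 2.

2

[1] timeout(1) → N1(prim v1 [-])
[2] deliver 1→0 → N0(back v1 [-])
[3] deliver 1→2 → N2(back v1 [-])
[4] timeout(2) → N2(prim v2 [-])
[5] deliver 2→1 → N1(back v2 [-])
[6] deliver 1→2 → ∅
[7] deliver 2→0 → N0(back v2 [-])
[8] deliver 0→2 → ∅
[9] deliver 1→2 → ∅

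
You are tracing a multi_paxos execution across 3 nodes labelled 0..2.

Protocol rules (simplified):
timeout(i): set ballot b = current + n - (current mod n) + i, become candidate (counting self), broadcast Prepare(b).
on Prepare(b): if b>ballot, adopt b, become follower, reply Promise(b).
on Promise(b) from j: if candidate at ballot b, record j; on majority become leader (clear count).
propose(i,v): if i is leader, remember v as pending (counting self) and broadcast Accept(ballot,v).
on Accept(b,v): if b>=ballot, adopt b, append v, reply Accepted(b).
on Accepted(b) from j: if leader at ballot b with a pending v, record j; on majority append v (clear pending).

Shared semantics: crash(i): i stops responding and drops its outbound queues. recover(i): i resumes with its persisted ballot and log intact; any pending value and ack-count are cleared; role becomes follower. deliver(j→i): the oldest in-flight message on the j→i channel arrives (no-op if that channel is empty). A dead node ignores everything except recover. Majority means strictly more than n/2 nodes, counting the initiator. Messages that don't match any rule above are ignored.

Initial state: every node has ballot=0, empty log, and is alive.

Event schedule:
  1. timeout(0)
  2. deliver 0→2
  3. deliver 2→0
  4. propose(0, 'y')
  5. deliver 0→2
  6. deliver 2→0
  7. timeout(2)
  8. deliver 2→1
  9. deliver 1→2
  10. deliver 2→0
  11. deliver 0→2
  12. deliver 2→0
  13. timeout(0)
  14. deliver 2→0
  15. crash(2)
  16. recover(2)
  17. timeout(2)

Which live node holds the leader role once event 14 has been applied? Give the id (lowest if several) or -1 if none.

[1] timeout(0) → N0(cand b3 [-])
[2] deliver 0→2 → N2(foll b3 [-])
[3] deliver 2→0 → N0(lead b3 [-])
[4] propose(0,'y') → ∅
[5] deliver 0→2 → N2(foll b3 [y])
[6] deliver 2→0 → N0(lead b3 [y])
[7] timeout(2) → N2(cand b8 [y])
[8] deliver 2→1 → N1(foll b8 [-])
[9] deliver 1→2 → N2(lead b8 [y])
[10] deliver 2→0 → N0(foll b8 [y])
[11] deliver 0→2 → ∅
[12] deliver 2→0 → ∅
[13] timeout(0) → N0(cand b9 [y])
[14] deliver 2→0 → ∅

2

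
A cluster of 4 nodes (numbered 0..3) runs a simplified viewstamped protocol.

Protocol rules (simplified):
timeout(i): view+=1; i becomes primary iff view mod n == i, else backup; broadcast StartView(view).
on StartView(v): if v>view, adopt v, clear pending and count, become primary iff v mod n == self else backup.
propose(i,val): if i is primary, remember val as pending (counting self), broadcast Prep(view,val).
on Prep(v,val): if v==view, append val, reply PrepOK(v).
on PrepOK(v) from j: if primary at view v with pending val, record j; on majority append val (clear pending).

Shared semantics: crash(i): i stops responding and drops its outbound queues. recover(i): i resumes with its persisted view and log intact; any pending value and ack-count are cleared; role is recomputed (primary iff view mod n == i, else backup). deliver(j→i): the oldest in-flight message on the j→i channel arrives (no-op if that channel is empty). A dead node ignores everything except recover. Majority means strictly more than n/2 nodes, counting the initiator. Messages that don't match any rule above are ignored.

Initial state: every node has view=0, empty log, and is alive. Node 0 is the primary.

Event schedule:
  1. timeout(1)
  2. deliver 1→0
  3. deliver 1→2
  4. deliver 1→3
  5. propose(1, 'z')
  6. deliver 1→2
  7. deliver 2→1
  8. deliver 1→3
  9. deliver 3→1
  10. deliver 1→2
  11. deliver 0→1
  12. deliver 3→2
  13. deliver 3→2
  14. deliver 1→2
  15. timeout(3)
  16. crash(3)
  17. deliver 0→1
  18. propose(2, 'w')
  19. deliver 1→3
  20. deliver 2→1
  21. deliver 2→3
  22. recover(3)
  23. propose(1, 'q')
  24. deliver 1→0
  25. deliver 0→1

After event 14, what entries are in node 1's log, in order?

e1 timeout(1): 1[prim,v=1,-]
e2 deliver 1→0: 0[back,v=1,-]
e3 deliver 1→2: 2[back,v=1,-]
e4 deliver 1→3: 3[back,v=1,-]
e5 propose(1,'z'): ·
e6 deliver 1→2: 2[back,v=1,z]
e7 deliver 2→1: ·
e8 deliver 1→3: 3[back,v=1,z]
e9 deliver 3→1: 1[prim,v=1,z]
e10 deliver 1→2: ·
e11 deliver 0→1: ·
e12 deliver 3→2: ·
e13 deliver 3→2: ·
e14 deliver 1→2: ·

z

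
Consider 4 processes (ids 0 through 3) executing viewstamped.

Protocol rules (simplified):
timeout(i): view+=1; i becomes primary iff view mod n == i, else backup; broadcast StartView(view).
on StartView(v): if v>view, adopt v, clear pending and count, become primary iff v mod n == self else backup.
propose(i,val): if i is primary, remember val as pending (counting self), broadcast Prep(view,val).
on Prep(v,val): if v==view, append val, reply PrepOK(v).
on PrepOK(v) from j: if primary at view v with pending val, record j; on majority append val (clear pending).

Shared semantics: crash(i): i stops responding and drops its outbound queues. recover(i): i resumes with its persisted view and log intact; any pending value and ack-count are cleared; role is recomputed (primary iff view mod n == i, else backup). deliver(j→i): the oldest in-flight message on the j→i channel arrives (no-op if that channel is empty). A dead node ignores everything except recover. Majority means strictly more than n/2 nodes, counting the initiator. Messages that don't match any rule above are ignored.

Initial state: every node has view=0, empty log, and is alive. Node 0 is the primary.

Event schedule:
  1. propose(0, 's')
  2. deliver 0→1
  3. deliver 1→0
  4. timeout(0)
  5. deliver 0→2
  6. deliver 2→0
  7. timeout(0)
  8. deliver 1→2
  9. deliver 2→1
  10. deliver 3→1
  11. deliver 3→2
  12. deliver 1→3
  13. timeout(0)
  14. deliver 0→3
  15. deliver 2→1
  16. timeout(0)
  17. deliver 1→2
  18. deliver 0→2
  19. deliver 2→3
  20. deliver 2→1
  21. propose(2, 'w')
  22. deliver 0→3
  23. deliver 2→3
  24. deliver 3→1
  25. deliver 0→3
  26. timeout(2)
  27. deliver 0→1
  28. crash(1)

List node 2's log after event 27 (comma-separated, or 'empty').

1. propose(0,'s'):  nop
2. deliver 0→1:  <1:back v0 s>
3. deliver 1→0:  nop
4. timeout(0):  <0:back v1 ->
5. deliver 0→2:  <2:back v0 s>
6. deliver 2→0:  nop
7. timeout(0):  <0:back v2 ->
8. deliver 1→2:  nop
9. deliver 2→1:  nop
10. deliver 3→1:  nop
11. deliver 3→2:  nop
12. deliver 1→3:  nop
13. timeout(0):  <0:back v3 ->
14. deliver 0→3:  <3:back v0 s>
15. deliver 2→1:  nop
16. timeout(0):  <0:prim v4 ->
17. deliver 1→2:  nop
18. deliver 0→2:  <2:back v1 s>
19. deliver 2→3:  nop
20. deliver 2→1:  nop
21. propose(2,'w'):  nop
22. deliver 0→3:  <3:back v1 s>
23. deliver 2→3:  nop
24. deliver 3→1:  nop
25. deliver 0→3:  <3:back v2 s>
26. timeout(2):  <2:prim v2 s>
27. deliver 0→1:  <1:prim v1 s>

s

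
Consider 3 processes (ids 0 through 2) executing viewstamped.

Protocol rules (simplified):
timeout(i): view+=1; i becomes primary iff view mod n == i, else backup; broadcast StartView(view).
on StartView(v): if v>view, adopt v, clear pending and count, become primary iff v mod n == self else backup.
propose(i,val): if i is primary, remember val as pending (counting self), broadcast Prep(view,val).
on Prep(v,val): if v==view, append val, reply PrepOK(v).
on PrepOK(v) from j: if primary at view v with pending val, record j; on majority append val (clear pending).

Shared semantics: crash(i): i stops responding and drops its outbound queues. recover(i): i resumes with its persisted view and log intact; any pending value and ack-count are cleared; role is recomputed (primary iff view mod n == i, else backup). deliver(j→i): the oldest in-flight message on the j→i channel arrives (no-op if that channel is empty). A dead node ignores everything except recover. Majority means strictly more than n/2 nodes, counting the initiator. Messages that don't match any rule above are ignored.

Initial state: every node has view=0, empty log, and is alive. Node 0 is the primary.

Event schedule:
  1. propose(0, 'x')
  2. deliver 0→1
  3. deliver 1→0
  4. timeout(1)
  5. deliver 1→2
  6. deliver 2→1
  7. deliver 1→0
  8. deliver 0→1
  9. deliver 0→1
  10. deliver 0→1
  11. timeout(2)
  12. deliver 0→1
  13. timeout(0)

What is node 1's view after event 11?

1

[1] propose(0,'x') → ∅
[2] deliver 0→1 → N1(back v0 [x])
[3] deliver 1→0 → N0(prim v0 [x])
[4] timeout(1) → N1(prim v1 [x])
[5] deliver 1→2 → N2(back v1 [-])
[6] deliver 2→1 → ∅
[7] deliver 1→0 → N0(back v1 [x])
[8] deliver 0→1 → ∅
[9] deliver 0→1 → ∅
[10] deliver 0→1 → ∅
[11] timeout(2) → N2(prim v2 [-])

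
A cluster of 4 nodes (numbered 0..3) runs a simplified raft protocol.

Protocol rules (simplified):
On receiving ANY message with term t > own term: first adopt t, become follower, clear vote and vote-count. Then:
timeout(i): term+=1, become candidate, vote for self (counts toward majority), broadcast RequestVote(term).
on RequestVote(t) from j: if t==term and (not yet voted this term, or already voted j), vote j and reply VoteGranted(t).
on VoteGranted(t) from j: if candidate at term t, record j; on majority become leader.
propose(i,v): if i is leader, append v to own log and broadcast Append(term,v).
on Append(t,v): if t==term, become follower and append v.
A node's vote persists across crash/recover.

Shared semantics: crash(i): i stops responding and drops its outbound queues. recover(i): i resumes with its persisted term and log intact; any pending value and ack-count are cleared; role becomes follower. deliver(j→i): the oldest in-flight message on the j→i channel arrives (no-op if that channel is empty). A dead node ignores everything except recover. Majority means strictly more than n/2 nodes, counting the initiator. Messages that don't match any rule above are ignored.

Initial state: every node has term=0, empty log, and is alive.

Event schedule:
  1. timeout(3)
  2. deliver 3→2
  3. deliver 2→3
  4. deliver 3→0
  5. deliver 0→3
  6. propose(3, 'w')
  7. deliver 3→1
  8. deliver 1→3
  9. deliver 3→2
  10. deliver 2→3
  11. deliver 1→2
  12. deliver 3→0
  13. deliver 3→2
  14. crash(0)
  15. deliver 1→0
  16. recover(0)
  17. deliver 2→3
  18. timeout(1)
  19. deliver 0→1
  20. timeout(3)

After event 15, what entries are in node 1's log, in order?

step 1 timeout(3): 3={cand,t=1,log=-}
step 2 deliver 3→2: 2={foll,t=1,log=-}
step 3 deliver 2→3: —
step 4 deliver 3→0: 0={foll,t=1,log=-}
step 5 deliver 0→3: 3={lead,t=1,log=-}
step 6 propose(3,'w'): 3={lead,t=1,log=w}
step 7 deliver 3→1: 1={foll,t=1,log=-}
step 8 deliver 1→3: —
step 9 deliver 3→2: 2={foll,t=1,log=w}
step 10 deliver 2→3: —
step 11 deliver 1→2: —
step 12 deliver 3→0: 0={foll,t=1,log=w}
step 13 deliver 3→2: —
step 14 crash(0): 0={✗foll,t=1,log=w}
step 15 deliver 1→0: —

empty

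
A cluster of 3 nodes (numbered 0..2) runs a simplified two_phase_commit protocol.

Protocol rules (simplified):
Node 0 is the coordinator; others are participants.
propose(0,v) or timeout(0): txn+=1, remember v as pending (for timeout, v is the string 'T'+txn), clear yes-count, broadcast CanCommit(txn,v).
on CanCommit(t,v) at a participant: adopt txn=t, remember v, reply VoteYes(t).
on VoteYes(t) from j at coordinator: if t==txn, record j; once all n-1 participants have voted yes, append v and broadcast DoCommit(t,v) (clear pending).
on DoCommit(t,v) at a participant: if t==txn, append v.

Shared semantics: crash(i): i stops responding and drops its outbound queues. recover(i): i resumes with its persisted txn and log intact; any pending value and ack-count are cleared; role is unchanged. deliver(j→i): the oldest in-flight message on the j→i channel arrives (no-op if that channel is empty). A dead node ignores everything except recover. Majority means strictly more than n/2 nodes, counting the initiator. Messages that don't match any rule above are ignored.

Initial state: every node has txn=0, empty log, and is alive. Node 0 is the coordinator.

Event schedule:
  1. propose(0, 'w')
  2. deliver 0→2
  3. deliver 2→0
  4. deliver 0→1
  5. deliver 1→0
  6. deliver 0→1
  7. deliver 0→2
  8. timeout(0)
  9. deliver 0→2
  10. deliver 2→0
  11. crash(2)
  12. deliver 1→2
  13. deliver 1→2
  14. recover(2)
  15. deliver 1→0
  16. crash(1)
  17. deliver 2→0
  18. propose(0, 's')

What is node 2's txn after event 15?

[1] propose(0,'w') → N0(coor t1 [-])
[2] deliver 0→2 → N2(part t1 [-])
[3] deliver 2→0 → ∅
[4] deliver 0→1 → N1(part t1 [-])
[5] deliver 1→0 → N0(coor t1 [w])
[6] deliver 0→1 → N1(part t1 [w])
[7] deliver 0→2 → N2(part t1 [w])
[8] timeout(0) → N0(coor t2 [w])
[9] deliver 0→2 → N2(part t2 [w])
[10] deliver 2→0 → ∅
[11] crash(2) → N2(✗part t2 [w])
[12] deliver 1→2 → ∅
[13] deliver 1→2 → ∅
[14] recover(2) → N2(part t2 [w])
[15] deliver 1→0 → ∅

2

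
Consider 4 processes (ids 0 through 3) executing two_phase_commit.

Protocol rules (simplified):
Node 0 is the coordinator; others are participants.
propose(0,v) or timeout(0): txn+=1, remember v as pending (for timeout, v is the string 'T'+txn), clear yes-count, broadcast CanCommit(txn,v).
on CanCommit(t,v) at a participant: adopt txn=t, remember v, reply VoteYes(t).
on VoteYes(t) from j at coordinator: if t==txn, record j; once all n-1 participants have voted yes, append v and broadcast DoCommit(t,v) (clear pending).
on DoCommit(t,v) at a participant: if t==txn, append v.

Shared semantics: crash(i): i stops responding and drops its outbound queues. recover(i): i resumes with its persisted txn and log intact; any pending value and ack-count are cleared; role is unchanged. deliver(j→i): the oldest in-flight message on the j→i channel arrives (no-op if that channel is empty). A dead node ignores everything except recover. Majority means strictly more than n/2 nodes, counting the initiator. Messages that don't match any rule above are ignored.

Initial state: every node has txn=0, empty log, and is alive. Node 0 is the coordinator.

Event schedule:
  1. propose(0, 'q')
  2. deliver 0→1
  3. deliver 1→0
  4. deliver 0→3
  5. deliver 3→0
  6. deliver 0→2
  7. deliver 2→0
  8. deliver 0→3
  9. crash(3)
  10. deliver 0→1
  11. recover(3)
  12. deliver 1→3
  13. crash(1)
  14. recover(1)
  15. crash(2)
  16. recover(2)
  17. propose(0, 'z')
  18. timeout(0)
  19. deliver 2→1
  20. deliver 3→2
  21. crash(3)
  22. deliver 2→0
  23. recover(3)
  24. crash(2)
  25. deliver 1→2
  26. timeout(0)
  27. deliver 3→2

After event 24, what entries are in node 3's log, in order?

1. propose(0,'q'):  <0:coor t1 ->
2. deliver 0→1:  <1:part t1 ->
3. deliver 1→0:  nop
4. deliver 0→3:  <3:part t1 ->
5. deliver 3→0:  nop
6. deliver 0→2:  <2:part t1 ->
7. deliver 2→0:  <0:coor t1 q>
8. deliver 0→3:  <3:part t1 q>
9. crash(3):  <3:✗part t1 q>
10. deliver 0→1:  <1:part t1 q>
11. recover(3):  <3:part t1 q>
12. deliver 1→3:  nop
13. crash(1):  <1:✗part t1 q>
14. recover(1):  <1:part t1 q>
15. crash(2):  <2:✗part t1 ->
16. recover(2):  <2:part t1 ->
17. propose(0,'z'):  <0:coor t2 q>
18. timeout(0):  <0:coor t3 q>
19. deliver 2→1:  nop
20. deliver 3→2:  nop
21. crash(3):  <3:✗part t1 q>
22. deliver 2→0:  nop
23. recover(3):  <3:part t1 q>
24. crash(2):  <2:✗part t1 ->

q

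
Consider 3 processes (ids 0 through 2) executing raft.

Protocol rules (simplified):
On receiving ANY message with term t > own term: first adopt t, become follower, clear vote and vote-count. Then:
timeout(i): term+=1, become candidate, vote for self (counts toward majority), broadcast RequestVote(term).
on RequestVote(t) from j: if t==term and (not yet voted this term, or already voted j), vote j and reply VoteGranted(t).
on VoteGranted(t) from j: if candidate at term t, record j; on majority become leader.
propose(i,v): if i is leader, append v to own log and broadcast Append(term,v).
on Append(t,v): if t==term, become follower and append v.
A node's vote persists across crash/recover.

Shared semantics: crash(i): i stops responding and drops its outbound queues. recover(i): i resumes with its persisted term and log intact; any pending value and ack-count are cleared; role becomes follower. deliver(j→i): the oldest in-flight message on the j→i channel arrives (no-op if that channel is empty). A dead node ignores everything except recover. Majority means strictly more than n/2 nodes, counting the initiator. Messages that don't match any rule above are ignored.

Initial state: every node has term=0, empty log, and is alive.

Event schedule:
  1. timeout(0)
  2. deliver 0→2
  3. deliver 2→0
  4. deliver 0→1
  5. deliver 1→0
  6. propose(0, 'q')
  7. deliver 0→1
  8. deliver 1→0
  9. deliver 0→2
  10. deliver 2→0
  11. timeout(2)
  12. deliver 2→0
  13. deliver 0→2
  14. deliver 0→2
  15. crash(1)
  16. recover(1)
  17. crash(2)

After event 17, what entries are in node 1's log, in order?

step 1 timeout(0): 0={cand,t=1,log=-}
step 2 deliver 0→2: 2={foll,t=1,log=-}
step 3 deliver 2→0: 0={lead,t=1,log=-}
step 4 deliver 0→1: 1={foll,t=1,log=-}
step 5 deliver 1→0: —
step 6 propose(0,'q'): 0={lead,t=1,log=q}
step 7 deliver 0→1: 1={foll,t=1,log=q}
step 8 deliver 1→0: —
step 9 deliver 0→2: 2={foll,t=1,log=q}
step 10 deliver 2→0: —
step 11 timeout(2): 2={cand,t=2,log=q}
step 12 deliver 2→0: 0={foll,t=2,log=q}
step 13 deliver 0→2: 2={lead,t=2,log=q}
step 14 deliver 0→2: —
step 15 crash(1): 1={✗foll,t=1,log=q}
step 16 recover(1): 1={foll,t=1,log=q}
step 17 crash(2): 2={✗lead,t=2,log=q}

q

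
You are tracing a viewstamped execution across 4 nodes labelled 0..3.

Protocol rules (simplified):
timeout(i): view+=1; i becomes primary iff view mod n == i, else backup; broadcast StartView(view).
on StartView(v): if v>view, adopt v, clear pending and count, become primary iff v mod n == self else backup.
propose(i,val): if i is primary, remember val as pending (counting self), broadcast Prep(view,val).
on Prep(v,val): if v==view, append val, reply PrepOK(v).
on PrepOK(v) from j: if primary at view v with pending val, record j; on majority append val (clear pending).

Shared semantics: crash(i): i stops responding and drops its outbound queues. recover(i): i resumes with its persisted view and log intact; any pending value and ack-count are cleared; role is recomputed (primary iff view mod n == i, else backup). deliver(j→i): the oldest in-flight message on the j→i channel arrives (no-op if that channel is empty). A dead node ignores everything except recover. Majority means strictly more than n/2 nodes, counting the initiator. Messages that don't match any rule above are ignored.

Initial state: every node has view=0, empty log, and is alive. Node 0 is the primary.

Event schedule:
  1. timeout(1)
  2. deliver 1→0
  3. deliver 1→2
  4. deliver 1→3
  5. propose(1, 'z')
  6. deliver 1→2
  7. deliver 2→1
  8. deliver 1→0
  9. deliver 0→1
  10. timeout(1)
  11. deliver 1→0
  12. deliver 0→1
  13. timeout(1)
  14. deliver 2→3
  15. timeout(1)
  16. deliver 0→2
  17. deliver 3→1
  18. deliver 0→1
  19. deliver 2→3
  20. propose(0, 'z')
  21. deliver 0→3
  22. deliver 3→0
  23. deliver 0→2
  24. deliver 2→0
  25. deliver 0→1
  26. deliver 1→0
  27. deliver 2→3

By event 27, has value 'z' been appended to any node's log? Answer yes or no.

after 1 — timeout(1): n1:prim/v1/[-]
after 2 — deliver 1→0: n0:back/v1/[-]
after 3 — deliver 1→2: n2:back/v1/[-]
after 4 — deliver 1→3: n3:back/v1/[-]
after 5 — propose(1,'z'): ·
after 6 — deliver 1→2: n2:back/v1/[z]
after 7 — deliver 2→1: ·
after 8 — deliver 1→0: n0:back/v1/[z]
after 9 — deliver 0→1: n1:prim/v1/[z]
after 10 — timeout(1): n1:back/v2/[z]
after 11 — deliver 1→0: n0:back/v2/[z]
after 12 — deliver 0→1: ·
after 13 — timeout(1): n1:back/v3/[z]
after 14 — deliver 2→3: ·
after 15 — timeout(1): n1:back/v4/[z]
after 16 — deliver 0→2: ·
after 17 — deliver 3→1: ·
after 18 — deliver 0→1: ·
after 19 — deliver 2→3: ·
after 20 — propose(0,'z'): ·
after 21 — deliver 0→3: ·
after 22 — deliver 3→0: ·
after 23 — deliver 0→2: ·
after 24 — deliver 2→0: ·
after 25 — deliver 0→1: ·
after 26 — deliver 1→0: n0:back/v3/[z]
after 27 — deliver 2→3: ·

yes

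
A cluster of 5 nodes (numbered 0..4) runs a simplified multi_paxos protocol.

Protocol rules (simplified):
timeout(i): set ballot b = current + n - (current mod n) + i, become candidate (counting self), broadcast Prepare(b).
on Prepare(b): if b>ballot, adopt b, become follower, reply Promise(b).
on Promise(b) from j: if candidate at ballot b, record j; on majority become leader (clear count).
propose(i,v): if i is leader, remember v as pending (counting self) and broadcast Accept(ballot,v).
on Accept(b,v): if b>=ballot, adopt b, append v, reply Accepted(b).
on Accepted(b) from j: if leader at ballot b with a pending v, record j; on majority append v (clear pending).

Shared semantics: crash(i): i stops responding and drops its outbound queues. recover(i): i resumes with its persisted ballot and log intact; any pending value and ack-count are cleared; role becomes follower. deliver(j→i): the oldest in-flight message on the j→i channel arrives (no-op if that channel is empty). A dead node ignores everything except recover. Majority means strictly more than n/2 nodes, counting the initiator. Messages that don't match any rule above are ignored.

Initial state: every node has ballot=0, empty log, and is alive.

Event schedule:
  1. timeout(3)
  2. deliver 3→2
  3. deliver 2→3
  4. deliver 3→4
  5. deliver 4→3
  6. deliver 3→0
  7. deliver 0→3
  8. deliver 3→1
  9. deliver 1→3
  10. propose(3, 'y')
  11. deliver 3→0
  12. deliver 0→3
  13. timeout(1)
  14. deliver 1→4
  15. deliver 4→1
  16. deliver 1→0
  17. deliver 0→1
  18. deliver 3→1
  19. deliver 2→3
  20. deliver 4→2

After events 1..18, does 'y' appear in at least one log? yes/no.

step 1 timeout(3): 3={cand,b=8,log=-}
step 2 deliver 3→2: 2={foll,b=8,log=-}
step 3 deliver 2→3: —
step 4 deliver 3→4: 4={foll,b=8,log=-}
step 5 deliver 4→3: 3={lead,b=8,log=-}
step 6 deliver 3→0: 0={foll,b=8,log=-}
step 7 deliver 0→3: —
step 8 deliver 3→1: 1={foll,b=8,log=-}
step 9 deliver 1→3: —
step 10 propose(3,'y'): —
step 11 deliver 3→0: 0={foll,b=8,log=y}
step 12 deliver 0→3: —
step 13 timeout(1): 1={cand,b=11,log=-}
step 14 deliver 1→4: 4={foll,b=11,log=-}
step 15 deliver 4→1: —
step 16 deliver 1→0: 0={foll,b=11,log=y}
step 17 deliver 0→1: 1={lead,b=11,log=-}
step 18 deliver 3→1: —

yes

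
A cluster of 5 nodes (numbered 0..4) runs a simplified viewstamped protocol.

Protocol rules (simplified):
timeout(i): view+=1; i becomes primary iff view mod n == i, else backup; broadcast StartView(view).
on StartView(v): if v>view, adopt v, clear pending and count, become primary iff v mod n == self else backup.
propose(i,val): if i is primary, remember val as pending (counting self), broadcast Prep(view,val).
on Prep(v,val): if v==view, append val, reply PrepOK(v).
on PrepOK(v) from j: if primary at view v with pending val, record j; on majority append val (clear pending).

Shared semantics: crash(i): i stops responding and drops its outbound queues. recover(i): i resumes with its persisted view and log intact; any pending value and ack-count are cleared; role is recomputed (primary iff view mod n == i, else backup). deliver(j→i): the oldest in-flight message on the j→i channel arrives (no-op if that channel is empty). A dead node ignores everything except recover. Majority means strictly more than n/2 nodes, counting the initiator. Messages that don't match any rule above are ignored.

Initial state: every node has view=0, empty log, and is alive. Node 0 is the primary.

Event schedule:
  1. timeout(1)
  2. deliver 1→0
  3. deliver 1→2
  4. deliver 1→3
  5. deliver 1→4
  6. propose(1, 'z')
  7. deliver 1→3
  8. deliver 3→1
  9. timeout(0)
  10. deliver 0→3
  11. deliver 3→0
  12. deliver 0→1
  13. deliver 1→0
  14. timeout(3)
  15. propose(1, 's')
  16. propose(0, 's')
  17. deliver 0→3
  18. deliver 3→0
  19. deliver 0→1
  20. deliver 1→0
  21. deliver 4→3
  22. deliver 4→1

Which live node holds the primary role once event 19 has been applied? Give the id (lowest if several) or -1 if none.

e1 timeout(1): 1[prim,v=1,-]
e2 deliver 1→0: 0[back,v=1,-]
e3 deliver 1→2: 2[back,v=1,-]
e4 deliver 1→3: 3[back,v=1,-]
e5 deliver 1→4: 4[back,v=1,-]
e6 propose(1,'z'): ·
e7 deliver 1→3: 3[back,v=1,z]
e8 deliver 3→1: ·
e9 timeout(0): 0[back,v=2,-]
e10 deliver 0→3: 3[back,v=2,z]
e11 deliver 3→0: ·
e12 deliver 0→1: 1[back,v=2,-]
e13 deliver 1→0: ·
e14 timeout(3): 3[prim,v=3,z]
e15 propose(1,'s'): ·
e16 propose(0,'s'): ·
e17 deliver 0→3: ·
e18 deliver 3→0: 0[back,v=3,-]
e19 deliver 0→1: ·

3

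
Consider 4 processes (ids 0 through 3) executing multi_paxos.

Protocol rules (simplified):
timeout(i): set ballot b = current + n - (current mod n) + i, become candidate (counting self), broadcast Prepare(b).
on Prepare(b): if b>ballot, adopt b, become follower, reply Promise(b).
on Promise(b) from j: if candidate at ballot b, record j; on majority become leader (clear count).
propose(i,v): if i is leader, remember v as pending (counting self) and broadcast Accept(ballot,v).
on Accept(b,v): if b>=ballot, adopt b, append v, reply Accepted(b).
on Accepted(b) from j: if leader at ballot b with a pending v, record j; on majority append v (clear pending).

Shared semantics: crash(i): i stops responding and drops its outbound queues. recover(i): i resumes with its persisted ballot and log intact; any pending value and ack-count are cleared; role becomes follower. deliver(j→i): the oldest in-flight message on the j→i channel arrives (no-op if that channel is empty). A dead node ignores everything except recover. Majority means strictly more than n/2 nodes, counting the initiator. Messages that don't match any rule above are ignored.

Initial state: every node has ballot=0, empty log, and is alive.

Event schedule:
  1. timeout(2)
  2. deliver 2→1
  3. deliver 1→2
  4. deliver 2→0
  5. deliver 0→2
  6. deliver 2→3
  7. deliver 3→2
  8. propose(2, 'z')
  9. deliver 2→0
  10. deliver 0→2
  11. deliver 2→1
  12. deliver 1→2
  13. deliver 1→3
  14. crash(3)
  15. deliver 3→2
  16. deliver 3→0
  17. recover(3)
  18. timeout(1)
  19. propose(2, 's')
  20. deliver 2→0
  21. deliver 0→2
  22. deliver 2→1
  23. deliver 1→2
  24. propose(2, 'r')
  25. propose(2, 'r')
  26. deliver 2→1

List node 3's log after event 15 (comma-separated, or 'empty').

empty

e1 timeout(2): 2[cand,b=6,-]
e2 deliver 2→1: 1[foll,b=6,-]
e3 deliver 1→2: ·
e4 deliver 2→0: 0[foll,b=6,-]
e5 deliver 0→2: 2[lead,b=6,-]
e6 deliver 2→3: 3[foll,b=6,-]
e7 deliver 3→2: ·
e8 propose(2,'z'): ·
e9 deliver 2→0: 0[foll,b=6,z]
e10 deliver 0→2: ·
e11 deliver 2→1: 1[foll,b=6,z]
e12 deliver 1→2: 2[lead,b=6,z]
e13 deliver 1→3: ·
e14 crash(3): 3[✗foll,b=6,-]
e15 deliver 3→2: ·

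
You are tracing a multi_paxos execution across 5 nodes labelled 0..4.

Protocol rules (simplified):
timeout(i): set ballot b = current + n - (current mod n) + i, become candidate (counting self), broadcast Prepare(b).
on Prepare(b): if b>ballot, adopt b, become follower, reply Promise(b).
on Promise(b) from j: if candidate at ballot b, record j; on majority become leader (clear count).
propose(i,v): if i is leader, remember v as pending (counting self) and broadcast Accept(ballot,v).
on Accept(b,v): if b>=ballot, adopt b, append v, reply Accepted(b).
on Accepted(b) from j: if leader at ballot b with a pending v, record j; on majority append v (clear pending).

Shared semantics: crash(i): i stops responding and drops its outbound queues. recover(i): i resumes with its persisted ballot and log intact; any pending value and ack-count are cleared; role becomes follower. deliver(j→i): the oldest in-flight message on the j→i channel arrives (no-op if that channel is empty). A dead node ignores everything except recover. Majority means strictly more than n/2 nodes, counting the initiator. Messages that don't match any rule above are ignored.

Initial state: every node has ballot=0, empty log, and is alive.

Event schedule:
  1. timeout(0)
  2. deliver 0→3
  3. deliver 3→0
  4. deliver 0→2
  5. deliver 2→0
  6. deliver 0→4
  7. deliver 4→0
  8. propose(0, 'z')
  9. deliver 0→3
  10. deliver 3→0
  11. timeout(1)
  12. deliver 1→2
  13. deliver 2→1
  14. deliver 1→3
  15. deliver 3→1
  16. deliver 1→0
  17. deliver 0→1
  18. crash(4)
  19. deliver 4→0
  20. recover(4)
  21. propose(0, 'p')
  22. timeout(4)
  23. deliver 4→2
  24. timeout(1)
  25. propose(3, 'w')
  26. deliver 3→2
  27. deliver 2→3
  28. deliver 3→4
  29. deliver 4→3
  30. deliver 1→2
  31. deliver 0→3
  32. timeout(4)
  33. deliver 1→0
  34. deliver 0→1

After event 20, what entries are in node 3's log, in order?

z

[1] timeout(0) → N0(cand b5 [-])
[2] deliver 0→3 → N3(foll b5 [-])
[3] deliver 3→0 → ∅
[4] deliver 0→2 → N2(foll b5 [-])
[5] deliver 2→0 → N0(lead b5 [-])
[6] deliver 0→4 → N4(foll b5 [-])
[7] deliver 4→0 → ∅
[8] propose(0,'z') → ∅
[9] deliver 0→3 → N3(foll b5 [z])
[10] deliver 3→0 → ∅
[11] timeout(1) → N1(cand b6 [-])
[12] deliver 1→2 → N2(foll b6 [-])
[13] deliver 2→1 → ∅
[14] deliver 1→3 → N3(foll b6 [z])
[15] deliver 3→1 → N1(lead b6 [-])
[16] deliver 1→0 → N0(foll b6 [-])
[17] deliver 0→1 → ∅
[18] crash(4) → N4(✗foll b5 [-])
[19] deliver 4→0 → ∅
[20] recover(4) → N4(foll b5 [-])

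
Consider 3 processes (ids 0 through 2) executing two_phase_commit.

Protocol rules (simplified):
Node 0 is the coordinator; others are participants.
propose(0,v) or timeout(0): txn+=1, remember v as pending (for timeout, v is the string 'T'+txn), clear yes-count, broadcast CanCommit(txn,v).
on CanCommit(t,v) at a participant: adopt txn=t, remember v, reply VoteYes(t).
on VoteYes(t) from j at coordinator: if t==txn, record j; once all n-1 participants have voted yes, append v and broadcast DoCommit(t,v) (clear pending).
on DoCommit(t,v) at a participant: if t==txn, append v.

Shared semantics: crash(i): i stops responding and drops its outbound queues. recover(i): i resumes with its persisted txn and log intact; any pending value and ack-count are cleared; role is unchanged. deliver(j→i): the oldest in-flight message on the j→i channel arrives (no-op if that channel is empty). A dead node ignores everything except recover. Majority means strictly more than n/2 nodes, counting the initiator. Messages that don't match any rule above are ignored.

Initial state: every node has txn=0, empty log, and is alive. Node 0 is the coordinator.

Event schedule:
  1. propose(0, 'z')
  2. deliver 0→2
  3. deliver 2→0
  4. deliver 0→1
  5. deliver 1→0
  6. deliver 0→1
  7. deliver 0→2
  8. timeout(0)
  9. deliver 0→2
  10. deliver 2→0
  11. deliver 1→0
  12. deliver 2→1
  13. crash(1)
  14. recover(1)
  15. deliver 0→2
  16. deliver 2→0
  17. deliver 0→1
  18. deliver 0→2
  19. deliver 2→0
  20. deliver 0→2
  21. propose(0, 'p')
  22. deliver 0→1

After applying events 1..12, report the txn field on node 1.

1

e1 propose(0,'z'): 0[coor,t=1,-]
e2 deliver 0→2: 2[part,t=1,-]
e3 deliver 2→0: ·
e4 deliver 0→1: 1[part,t=1,-]
e5 deliver 1→0: 0[coor,t=1,z]
e6 deliver 0→1: 1[part,t=1,z]
e7 deliver 0→2: 2[part,t=1,z]
e8 timeout(0): 0[coor,t=2,z]
e9 deliver 0→2: 2[part,t=2,z]
e10 deliver 2→0: ·
e11 deliver 1→0: ·
e12 deliver 2→1: ·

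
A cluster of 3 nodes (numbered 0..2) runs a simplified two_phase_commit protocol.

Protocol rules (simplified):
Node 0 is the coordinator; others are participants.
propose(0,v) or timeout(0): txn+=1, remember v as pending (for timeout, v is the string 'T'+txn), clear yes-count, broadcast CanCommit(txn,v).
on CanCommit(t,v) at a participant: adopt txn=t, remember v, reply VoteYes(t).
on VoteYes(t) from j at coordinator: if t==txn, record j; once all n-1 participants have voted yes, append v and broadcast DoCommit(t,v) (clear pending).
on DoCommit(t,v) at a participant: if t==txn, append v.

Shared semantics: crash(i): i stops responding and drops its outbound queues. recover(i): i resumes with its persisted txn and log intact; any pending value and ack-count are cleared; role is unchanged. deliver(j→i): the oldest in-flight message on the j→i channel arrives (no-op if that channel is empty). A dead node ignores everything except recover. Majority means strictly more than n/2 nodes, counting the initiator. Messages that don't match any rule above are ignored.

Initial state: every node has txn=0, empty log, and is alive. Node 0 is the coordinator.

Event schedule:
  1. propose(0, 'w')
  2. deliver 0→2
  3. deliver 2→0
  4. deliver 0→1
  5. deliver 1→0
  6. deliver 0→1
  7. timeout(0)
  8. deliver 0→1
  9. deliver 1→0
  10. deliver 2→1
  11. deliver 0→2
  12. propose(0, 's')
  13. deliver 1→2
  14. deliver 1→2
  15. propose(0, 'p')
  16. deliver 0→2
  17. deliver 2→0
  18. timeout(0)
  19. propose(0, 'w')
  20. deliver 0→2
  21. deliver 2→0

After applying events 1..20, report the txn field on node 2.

3

after 1 — propose(0,'w'): n0:coor/t1/[-]
after 2 — deliver 0→2: n2:part/t1/[-]
after 3 — deliver 2→0: ·
after 4 — deliver 0→1: n1:part/t1/[-]
after 5 — deliver 1→0: n0:coor/t1/[w]
after 6 — deliver 0→1: n1:part/t1/[w]
after 7 — timeout(0): n0:coor/t2/[w]
after 8 — deliver 0→1: n1:part/t2/[w]
after 9 — deliver 1→0: ·
after 10 — deliver 2→1: ·
after 11 — deliver 0→2: n2:part/t1/[w]
after 12 — propose(0,'s'): n0:coor/t3/[w]
after 13 — deliver 1→2: ·
after 14 — deliver 1→2: ·
after 15 — propose(0,'p'): n0:coor/t4/[w]
after 16 — deliver 0→2: n2:part/t2/[w]
after 17 — deliver 2→0: ·
after 18 — timeout(0): n0:coor/t5/[w]
after 19 — propose(0,'w'): n0:coor/t6/[w]
after 20 — deliver 0→2: n2:part/t3/[w]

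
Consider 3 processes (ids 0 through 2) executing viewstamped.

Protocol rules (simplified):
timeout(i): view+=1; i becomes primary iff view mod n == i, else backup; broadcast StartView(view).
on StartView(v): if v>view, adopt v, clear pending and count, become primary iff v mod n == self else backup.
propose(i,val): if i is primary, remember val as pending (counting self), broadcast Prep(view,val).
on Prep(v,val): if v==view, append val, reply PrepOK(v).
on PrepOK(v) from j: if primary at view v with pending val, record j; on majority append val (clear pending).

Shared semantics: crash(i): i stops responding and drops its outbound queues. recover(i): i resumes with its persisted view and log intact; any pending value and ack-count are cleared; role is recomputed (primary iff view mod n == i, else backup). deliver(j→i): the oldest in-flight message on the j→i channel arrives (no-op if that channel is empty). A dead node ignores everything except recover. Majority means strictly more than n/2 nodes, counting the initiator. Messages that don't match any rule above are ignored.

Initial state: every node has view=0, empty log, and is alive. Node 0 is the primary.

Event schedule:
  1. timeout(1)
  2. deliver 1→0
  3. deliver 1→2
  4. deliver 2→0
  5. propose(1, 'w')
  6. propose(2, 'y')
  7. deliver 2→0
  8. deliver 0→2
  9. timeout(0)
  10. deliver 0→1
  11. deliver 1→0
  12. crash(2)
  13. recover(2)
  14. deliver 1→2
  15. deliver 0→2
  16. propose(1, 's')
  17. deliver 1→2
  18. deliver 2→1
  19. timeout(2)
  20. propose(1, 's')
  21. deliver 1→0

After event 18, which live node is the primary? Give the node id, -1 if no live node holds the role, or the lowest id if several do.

after 1 — timeout(1): n1:prim/v1/[-]
after 2 — deliver 1→0: n0:back/v1/[-]
after 3 — deliver 1→2: n2:back/v1/[-]
after 4 — deliver 2→0: ·
after 5 — propose(1,'w'): ·
after 6 — propose(2,'y'): ·
after 7 — deliver 2→0: ·
after 8 — deliver 0→2: ·
after 9 — timeout(0): n0:back/v2/[-]
after 10 — deliver 0→1: n1:back/v2/[-]
after 11 — deliver 1→0: ·
after 12 — crash(2): n2:✗back/v1/[-]
after 13 — recover(2): n2:back/v1/[-]
after 14 — deliver 1→2: n2:back/v1/[w]
after 15 — deliver 0→2: n2:prim/v2/[w]
after 16 — propose(1,'s'): ·
after 17 — deliver 1→2: ·
after 18 — deliver 2→1: ·

2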